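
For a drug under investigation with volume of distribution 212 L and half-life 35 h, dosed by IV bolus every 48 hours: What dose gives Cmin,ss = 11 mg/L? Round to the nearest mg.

τ/t½ = 48/35 ≈ 1.3714, so f = (1/2)^(48/35) ≈ 0.386508.
Cmin,ss = (D/Vd)·f/(1−f), so D = Cmin,ss·Vd·(1−f)/f.
D = 11 × 212 × (1−f)/f ≈ 11 × 212 × 1.58727 ≈ 3701.51 mg.

3702 mg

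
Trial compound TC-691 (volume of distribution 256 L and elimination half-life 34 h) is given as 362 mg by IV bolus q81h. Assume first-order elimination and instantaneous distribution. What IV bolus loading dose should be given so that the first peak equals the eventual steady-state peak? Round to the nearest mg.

448 mg

f = (1/2)^(81/34) ≈ 0.191796; accumulation ratio R = 1/(1−f) ≈ 1.23731.
Loading dose to hit Cmax,ss on first dose: D_load = D_maint·R ≈ 362 × 1.23731 ≈ 447.91 mg.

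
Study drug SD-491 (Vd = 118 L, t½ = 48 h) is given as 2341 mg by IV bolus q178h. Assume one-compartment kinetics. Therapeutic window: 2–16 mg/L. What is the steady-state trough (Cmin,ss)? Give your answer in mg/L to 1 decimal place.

τ/t½ = 178/48 ≈ 3.7083, so fraction remaining f = (1/2)^(178/48) ≈ 0.0765.
Accumulation ratio R = 1/(1 − f) ≈ 1/0.9235 ≈ 1.0828.
Each bolus raises the concentration by D/Vd = 2341/118 ≈ 19.839 mg/L.
Steady-state peak Cmax,ss = C₀·R ≈ 19.839 × 1.0828 ≈ 21.482 mg/L.
Steady-state trough Cmin,ss = Cmax,ss·f ≈ 21.482 × 0.0765 ≈ 1.643 mg/L.
Trough 1.6 mg/L vs MEC 2 mg/L: subtherapeutic.

1.6 mg/L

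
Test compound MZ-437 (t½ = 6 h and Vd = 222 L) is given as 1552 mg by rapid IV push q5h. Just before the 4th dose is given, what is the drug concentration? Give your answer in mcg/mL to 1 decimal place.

7.4 mcg/mL

f = (1/2)^(τ/t½) = (1/2)^(5/6) ≈ 0.5612.
C₀ = D/Vd = 1552/222 ≈ 6.991 mcg/mL.
Before the 4th dose, 3 doses have been given. Superposition: Cmin = C₀·(f + f² + … + f^3).
≈ 6.991 × (0.5612 + 0.3149 + 0.1767) ≈ 6.991 × 1.0528 ≈ 7.360 mcg/mL.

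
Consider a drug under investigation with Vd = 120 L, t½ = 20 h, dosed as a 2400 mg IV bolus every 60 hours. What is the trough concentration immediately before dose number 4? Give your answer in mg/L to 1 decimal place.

f = (1/2)^(τ/t½) = (1/2)^(60/20) ≈ 0.1250.
C₀ = D/Vd = 2400/120 ≈ 20.000 mg/L.
Before the 4th dose, 3 doses have been given. Superposition: Cmin = C₀·(f + f² + … + f^3).
≈ 20.000 × (0.1250 + 0.0156 + 0.0020) ≈ 20.000 × 0.1426 ≈ 2.852 mg/L.

2.9 mg/L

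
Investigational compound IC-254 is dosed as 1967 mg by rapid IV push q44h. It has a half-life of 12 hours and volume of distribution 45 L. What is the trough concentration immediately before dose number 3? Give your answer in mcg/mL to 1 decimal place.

f = (1/2)^(τ/t½) = (1/2)^(44/12) ≈ 0.0787.
C₀ = D/Vd = 1967/45 ≈ 43.711 mcg/mL.
Before the 3rd dose, 2 doses have been given. Superposition: Cmin = C₀·(f + f²).
≈ 43.711 × (0.0787 + 0.0062) ≈ 43.711 × 0.0849 ≈ 3.711 mcg/mL.

3.7 mcg/mL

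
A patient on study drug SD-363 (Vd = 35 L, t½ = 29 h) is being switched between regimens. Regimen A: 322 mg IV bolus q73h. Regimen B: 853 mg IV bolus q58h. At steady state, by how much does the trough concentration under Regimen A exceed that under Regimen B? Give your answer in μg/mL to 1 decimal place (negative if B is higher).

Regimen A: f = (1/2)^(73/29) ≈ 0.1747; Cmin,ss = (322/35)·f/(1−f) ≈ 1.947 μg/mL.
Regimen B: f = (1/2)^(58/29) ≈ 0.2500; Cmin,ss = (853/35)·f/(1−f) ≈ 8.124 μg/mL.
Difference ≈ 1.947 − 8.124 ≈ -6.177 μg/mL.

-6.2 μg/mL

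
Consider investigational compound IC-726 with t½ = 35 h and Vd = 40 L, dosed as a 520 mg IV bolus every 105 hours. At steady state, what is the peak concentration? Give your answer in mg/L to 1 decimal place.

14.9 mg/L

τ = 105 h = 3 half-lives, so f = (1/2)^3 = 0.125.
At steady state, R = 1/(1 − 0.125) = 8/7.
Single-dose peak C₀ = D/Vd = 520/40 = 13 mg/L.
Steady-state peak Cmax,ss = C₀·R = 13 × 8/7 ≈ 14.857 mg/L.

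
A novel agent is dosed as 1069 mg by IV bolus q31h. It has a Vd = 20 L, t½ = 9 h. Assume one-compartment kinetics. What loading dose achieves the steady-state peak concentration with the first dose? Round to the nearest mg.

1177 mg

f = (1/2)^(31/9) ≈ 0.091858; accumulation ratio R = 1/(1−f) ≈ 1.10115.
Loading dose to hit Cmax,ss on first dose: D_load = D_maint·R ≈ 1069 × 1.10115 ≈ 1177.13 mg.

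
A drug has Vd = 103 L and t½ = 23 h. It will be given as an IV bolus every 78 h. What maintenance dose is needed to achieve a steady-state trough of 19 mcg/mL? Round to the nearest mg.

18577 mg

τ/t½ = 78/23 ≈ 3.3913, so f = (1/2)^(78/23) ≈ 0.095305.
Cmin,ss = (D/Vd)·f/(1−f), so D = Cmin,ss·Vd·(1−f)/f.
D = 19 × 103 × (1−f)/f ≈ 19 × 103 × 9.49263 ≈ 18577.08 mg.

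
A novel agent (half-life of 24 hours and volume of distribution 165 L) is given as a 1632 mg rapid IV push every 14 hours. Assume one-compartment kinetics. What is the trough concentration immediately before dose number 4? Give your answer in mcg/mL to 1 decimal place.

f = (1/2)^(τ/t½) = (1/2)^(14/24) ≈ 0.6674.
C₀ = D/Vd = 1632/165 ≈ 9.891 mcg/mL.
Before the 4th dose, 3 doses have been given. Superposition: Cmin = C₀·(f + f² + … + f^3).
≈ 9.891 × (0.6674 + 0.4454 + 0.2973) ≈ 9.891 × 1.4101 ≈ 13.947 mcg/mL.

13.9 mcg/mL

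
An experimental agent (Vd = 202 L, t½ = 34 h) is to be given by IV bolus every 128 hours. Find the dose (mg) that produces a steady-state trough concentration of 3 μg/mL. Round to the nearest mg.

τ/t½ = 128/34 ≈ 3.7647, so f = (1/2)^(128/34) ≈ 0.073572.
Cmin,ss = (D/Vd)·f/(1−f), so D = Cmin,ss·Vd·(1−f)/f.
D = 3 × 202 × (1−f)/f ≈ 3 × 202 × 12.59213 ≈ 7630.83 mg.

7631 mg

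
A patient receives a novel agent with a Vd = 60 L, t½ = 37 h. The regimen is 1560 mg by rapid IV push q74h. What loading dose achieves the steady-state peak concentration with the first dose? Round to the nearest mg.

f = (1/2)^(74/37) ≈ 0.250000; accumulation ratio R = 1/(1−f) ≈ 1.33333.
Loading dose to hit Cmax,ss on first dose: D_load = D_maint·R ≈ 1560 × 1.33333 ≈ 2079.99 mg.

2080 mg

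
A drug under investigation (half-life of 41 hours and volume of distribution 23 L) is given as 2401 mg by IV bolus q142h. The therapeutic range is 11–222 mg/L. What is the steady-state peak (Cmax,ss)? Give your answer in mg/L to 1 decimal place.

k = ln2/t½ = ln2/41 ≈ 0.016906 h⁻¹; fraction remaining f = e^(−kτ) = e^(−0.016906×142) ≈ 0.0907.
At steady state, accumulation factor R = 1/(1 − e^(−kτ)) ≈ 1.0997.
Each bolus raises the concentration by D/Vd = 2401/23 ≈ 104.391 mg/L.
Steady-state peak Cmax,ss = C₀·R ≈ 104.391 × 1.0997 ≈ 114.799 mg/L.
Peak 114.8 mg/L vs MTC 222 mg/L: below toxic threshold.

114.8 mg/L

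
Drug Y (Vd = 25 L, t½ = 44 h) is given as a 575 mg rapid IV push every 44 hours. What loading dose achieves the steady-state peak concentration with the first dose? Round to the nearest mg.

1150 mg

f = (1/2)^(44/44) ≈ 0.500000; accumulation ratio R = 1/(1−f) ≈ 2.00000.
Loading dose to hit Cmax,ss on first dose: D_load = D_maint·R ≈ 575 × 2.00000 ≈ 1150.00 mg.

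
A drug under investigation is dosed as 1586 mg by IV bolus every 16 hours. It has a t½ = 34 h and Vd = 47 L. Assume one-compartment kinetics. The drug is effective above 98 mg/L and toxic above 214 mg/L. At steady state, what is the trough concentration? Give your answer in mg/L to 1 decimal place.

87.5 mg/L

τ/t½ = 16/34 ≈ 0.47059, so fraction remaining f = (1/2)^(16/34) ≈ 0.7217.
Each bolus raises the concentration by D/Vd = 1586/47 ≈ 33.745 mg/L.
Steady-state trough Cmin,ss = C₀·f/(1−f) ≈ 33.745 × 0.7217/0.2783 ≈ 87.509 mg/L.
Trough 87.5 mg/L vs MEC 98 mg/L: subtherapeutic.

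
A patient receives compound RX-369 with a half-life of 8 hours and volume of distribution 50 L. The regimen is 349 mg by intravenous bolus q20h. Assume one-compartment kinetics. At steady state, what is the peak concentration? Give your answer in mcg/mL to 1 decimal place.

τ/t½ = 20/8 ≈ 2.5, so fraction remaining f = (1/2)^(20/8) ≈ 0.1768.
At steady state, accumulation factor R = 1/(1 − e^(−kτ)) ≈ 1.2148.
Single-dose peak C₀ = D/Vd = 349/50 ≈ 6.980 mcg/mL.
Steady-state peak Cmax,ss = C₀·R ≈ 6.980 × 1.2148 ≈ 8.479 mcg/mL.

8.5 mcg/mL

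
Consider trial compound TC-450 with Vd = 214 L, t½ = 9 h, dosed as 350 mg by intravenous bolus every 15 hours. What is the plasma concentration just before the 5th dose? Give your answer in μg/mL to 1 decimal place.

f = (1/2)^(τ/t½) = (1/2)^(15/9) ≈ 0.3150.
C₀ = D/Vd = 350/214 ≈ 1.636 μg/mL.
Before the 5th dose, 4 doses have been given. Superposition: Cmin = C₀·(f + f² + … + f^4).
≈ 1.636 × (0.3150 + 0.0992 + 0.0313 + 0.0098) ≈ 1.636 × 0.4553 ≈ 0.745 μg/mL.

0.7 μg/mL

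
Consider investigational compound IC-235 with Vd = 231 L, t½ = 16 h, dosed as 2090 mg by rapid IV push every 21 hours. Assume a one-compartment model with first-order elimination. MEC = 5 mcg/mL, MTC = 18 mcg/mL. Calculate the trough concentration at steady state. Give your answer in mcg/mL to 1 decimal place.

6.1 mcg/mL

k = ln2/t½ = ln2/16 ≈ 0.043322 h⁻¹; fraction remaining f = e^(−kτ) = e^(−0.043322×21) ≈ 0.4026.
Each bolus raises the concentration by D/Vd = 2090/231 ≈ 9.048 mcg/mL.
Steady-state trough Cmin,ss = C₀·f/(1−f) ≈ 9.048 × 0.4026/0.5974 ≈ 6.098 mcg/mL.
Trough 6.1 mcg/mL vs MEC 5 mcg/mL: adequate.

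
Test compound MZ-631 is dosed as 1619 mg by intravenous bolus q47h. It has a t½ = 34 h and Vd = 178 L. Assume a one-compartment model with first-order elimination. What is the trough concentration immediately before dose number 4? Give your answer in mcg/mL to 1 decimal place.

5.3 mcg/mL

f = (1/2)^(τ/t½) = (1/2)^(47/34) ≈ 0.3836.
C₀ = D/Vd = 1619/178 ≈ 9.096 mcg/mL.
Before the 4th dose, 3 doses have been given. Superposition: Cmin = C₀·(f + f² + … + f^3).
≈ 9.096 × (0.3836 + 0.1471 + 0.0564) ≈ 9.096 × 0.5871 ≈ 5.340 mcg/mL.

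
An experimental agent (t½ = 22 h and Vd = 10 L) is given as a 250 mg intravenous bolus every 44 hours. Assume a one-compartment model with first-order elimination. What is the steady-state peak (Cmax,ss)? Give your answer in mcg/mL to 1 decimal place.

τ = 44 h = 2 half-lives, so f = (1/2)^2 = 0.25.
Accumulation ratio R = 1/(1 − f) = 1/0.75 = 4/3.
Single-dose peak C₀ = D/Vd = 250/10 = 25 mcg/mL.
Steady-state peak Cmax,ss = C₀·R = 25 × 4/3 ≈ 33.333 mcg/mL.

33.3 mcg/mL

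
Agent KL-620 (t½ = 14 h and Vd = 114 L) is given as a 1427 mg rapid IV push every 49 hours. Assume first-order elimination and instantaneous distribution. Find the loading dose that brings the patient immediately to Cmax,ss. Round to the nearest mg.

1565 mg

f = (1/2)^(49/14) ≈ 0.088388; accumulation ratio R = 1/(1−f) ≈ 1.09696.
Loading dose to hit Cmax,ss on first dose: D_load = D_maint·R ≈ 1427 × 1.09696 ≈ 1565.36 mg.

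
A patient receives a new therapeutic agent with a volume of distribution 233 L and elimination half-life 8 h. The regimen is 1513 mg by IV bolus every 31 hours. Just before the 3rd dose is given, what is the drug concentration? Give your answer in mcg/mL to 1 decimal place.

0.5 mcg/mL

f = (1/2)^(τ/t½) = (1/2)^(31/8) ≈ 0.0682.
C₀ = D/Vd = 1513/233 ≈ 6.494 mcg/mL.
Before the 3rd dose, 2 doses have been given. Superposition: Cmin = C₀·(f + f²).
≈ 6.494 × (0.0682 + 0.0047) ≈ 6.494 × 0.0729 ≈ 0.473 mcg/mL.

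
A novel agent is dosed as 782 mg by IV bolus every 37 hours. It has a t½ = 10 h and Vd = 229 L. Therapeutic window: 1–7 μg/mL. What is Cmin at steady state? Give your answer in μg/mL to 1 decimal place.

τ/t½ = 37/10 ≈ 3.7, so fraction remaining f = (1/2)^(37/10) ≈ 0.0769.
Each bolus raises the concentration by D/Vd = 782/229 ≈ 3.415 μg/mL.
Steady-state trough Cmin,ss = C₀·f/(1−f) ≈ 3.415 × 0.0769/0.9231 ≈ 0.284 μg/mL.
Trough 0.3 μg/mL vs MEC 1 μg/mL: subtherapeutic.

0.3 μg/mL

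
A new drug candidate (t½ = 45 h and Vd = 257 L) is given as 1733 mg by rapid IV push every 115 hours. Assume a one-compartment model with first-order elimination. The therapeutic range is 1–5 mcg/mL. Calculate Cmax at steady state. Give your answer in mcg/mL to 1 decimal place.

8.1 mcg/mL

k = ln2/t½ = ln2/45 ≈ 0.015403 h⁻¹; fraction remaining f = e^(−kτ) = e^(−0.015403×115) ≈ 0.1701.
Accumulation ratio R = 1/(1 − f) ≈ 1/0.8299 ≈ 1.2050.
Each bolus raises the concentration by D/Vd = 1733/257 ≈ 6.743 mcg/mL.
Steady-state peak Cmax,ss = C₀·R ≈ 6.743 × 1.2050 ≈ 8.125 mcg/mL.
Peak 8.1 mcg/mL vs MTC 5 mcg/mL: exceeds toxic threshold.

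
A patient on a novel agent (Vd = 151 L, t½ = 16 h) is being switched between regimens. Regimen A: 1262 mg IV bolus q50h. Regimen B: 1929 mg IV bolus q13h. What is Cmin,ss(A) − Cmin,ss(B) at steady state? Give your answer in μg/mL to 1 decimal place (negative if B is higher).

-15.8 μg/mL

Regimen A: f = (1/2)^(50/16) ≈ 0.1146; Cmin,ss = (1262/151)·f/(1−f) ≈ 1.082 μg/mL.
Regimen B: f = (1/2)^(13/16) ≈ 0.5694; Cmin,ss = (1929/151)·f/(1−f) ≈ 16.893 μg/mL.
Difference ≈ 1.082 − 16.893 ≈ -15.811 μg/mL.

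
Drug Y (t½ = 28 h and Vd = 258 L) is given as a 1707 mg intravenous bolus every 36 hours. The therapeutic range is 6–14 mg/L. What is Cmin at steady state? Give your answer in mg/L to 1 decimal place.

k = ln2/t½ = ln2/28 ≈ 0.024755 h⁻¹; fraction remaining f = e^(−kτ) = e^(−0.024755×36) ≈ 0.4102.
Accumulation ratio R = 1/(1 − f) ≈ 1/0.5898 ≈ 1.6955.
Each bolus raises the concentration by D/Vd = 1707/258 ≈ 6.616 mg/L.
Cmax,ss = C₀/(1 − f) ≈ 6.616/0.5898 ≈ 11.217 mg/L.
Steady-state trough Cmin,ss = Cmax,ss·f ≈ 11.217 × 0.4102 ≈ 4.601 mg/L.
Trough 4.6 mg/L vs MEC 6 mg/L: subtherapeutic.

4.6 mg/L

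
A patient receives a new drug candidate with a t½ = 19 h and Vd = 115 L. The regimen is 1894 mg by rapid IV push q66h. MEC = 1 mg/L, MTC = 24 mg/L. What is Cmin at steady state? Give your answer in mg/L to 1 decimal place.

1.6 mg/L

Over one 66-h interval, 66/19 ≈ 3.4737 half-lives elapse, leaving f ≈ 0.0900 of each dose.
Accumulation ratio R = 1/(1 − f) ≈ 1/0.9100 ≈ 1.0989.
Each bolus raises the concentration by D/Vd = 1894/115 ≈ 16.470 mg/L.
Cmax,ss = C₀/(1 − f) ≈ 16.470/0.9100 ≈ 18.099 mg/L.
One interval later, Cmin,ss = Cmax,ss·e^(−kτ) ≈ 18.099 × 0.0900 ≈ 1.629 mg/L.
Trough 1.6 mg/L vs MEC 1 mg/L: adequate.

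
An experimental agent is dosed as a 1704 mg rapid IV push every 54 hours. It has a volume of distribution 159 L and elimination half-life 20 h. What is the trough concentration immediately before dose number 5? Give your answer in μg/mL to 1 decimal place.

f = (1/2)^(τ/t½) = (1/2)^(54/20) ≈ 0.1539.
C₀ = D/Vd = 1704/159 ≈ 10.717 μg/mL.
Before the 5th dose, 4 doses have been given. Superposition: Cmin = C₀·(f + f² + … + f^4).
≈ 10.717 × (0.1539 + 0.0237 + 0.0036 + 0.0006) ≈ 10.717 × 0.1818 ≈ 1.948 μg/mL.

1.9 μg/mL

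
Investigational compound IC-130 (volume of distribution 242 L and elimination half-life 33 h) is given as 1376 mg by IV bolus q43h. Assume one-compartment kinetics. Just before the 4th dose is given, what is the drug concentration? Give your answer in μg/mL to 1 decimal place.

3.6 μg/mL

f = (1/2)^(τ/t½) = (1/2)^(43/33) ≈ 0.4053.
C₀ = D/Vd = 1376/242 ≈ 5.686 μg/mL.
Before the 4th dose, 3 doses have been given. Superposition: Cmin = C₀·(f + f² + … + f^3).
≈ 5.686 × (0.4053 + 0.1643 + 0.0666) ≈ 5.686 × 0.6362 ≈ 3.617 μg/mL.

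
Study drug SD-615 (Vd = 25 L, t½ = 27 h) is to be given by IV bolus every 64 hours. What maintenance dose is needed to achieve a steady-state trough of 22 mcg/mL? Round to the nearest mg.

2294 mg

τ/t½ = 64/27 ≈ 2.3704, so f = (1/2)^(64/27) ≈ 0.193396.
Cmin,ss = (D/Vd)·f/(1−f), so D = Cmin,ss·Vd·(1−f)/f.
D = 22 × 25 × (1−f)/f ≈ 22 × 25 × 4.17074 ≈ 2293.91 mg.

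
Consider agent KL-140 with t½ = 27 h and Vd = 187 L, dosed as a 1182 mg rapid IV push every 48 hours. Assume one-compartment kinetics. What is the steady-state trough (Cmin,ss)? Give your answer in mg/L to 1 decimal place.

τ/t½ = 48/27 ≈ 1.7778, so fraction remaining f = (1/2)^(48/27) ≈ 0.2916.
Accumulation ratio R = 1/(1 − f) ≈ 1/0.7084 ≈ 1.4116.
Single-dose peak C₀ = D/Vd = 1182/187 ≈ 6.321 mg/L.
Steady-state peak Cmax,ss = C₀·R ≈ 6.321 × 1.4116 ≈ 8.923 mg/L.
One interval later, Cmin,ss = Cmax,ss·e^(−kτ) ≈ 8.923 × 0.2916 ≈ 2.602 mg/L.

2.6 mg/L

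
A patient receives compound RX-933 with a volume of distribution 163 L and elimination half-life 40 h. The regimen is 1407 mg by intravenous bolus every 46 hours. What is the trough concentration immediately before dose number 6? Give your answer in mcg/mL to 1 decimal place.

6.9 mcg/mL

f = (1/2)^(τ/t½) = (1/2)^(46/40) ≈ 0.4506.
C₀ = D/Vd = 1407/163 ≈ 8.632 mcg/mL.
Before the 6th dose, 5 doses have been given. Superposition: Cmin = C₀·(f + f² + … + f^5).
≈ 8.632 × (0.4506 + 0.2030 + 0.0915 + 0.0412 + 0.0186) ≈ 8.632 × 0.8049 ≈ 6.948 mcg/mL.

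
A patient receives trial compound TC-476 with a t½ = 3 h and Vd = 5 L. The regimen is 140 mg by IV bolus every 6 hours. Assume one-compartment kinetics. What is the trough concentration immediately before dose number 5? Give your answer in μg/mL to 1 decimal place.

f = (1/2)^(τ/t½) = (1/2)^(6/3) ≈ 0.2500.
C₀ = D/Vd = 140/5 ≈ 28.000 μg/mL.
Before the 5th dose, 4 doses have been given. Superposition: Cmin = C₀·(f + f² + … + f^4).
≈ 28.000 × (0.2500 + 0.0625 + 0.0156 + 0.0039) ≈ 28.000 × 0.3320 ≈ 9.296 μg/mL.

9.3 μg/mL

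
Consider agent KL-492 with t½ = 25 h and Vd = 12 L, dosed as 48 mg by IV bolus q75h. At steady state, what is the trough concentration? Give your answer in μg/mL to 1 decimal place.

The dosing interval is 3 half-lives, so f = 2^(−3) = 0.125.
At steady state, R = 1/(1 − 0.125) = 8/7.
Single-dose peak C₀ = D/Vd = 48/12 = 4 μg/mL.
Steady-state peak Cmax,ss = C₀·R = 4 × 8/7 ≈ 4.571 μg/mL.
Steady-state trough Cmin,ss = Cmax,ss·f ≈ 4.571 × 0.125 ≈ 0.571 μg/mL.

0.6 μg/mL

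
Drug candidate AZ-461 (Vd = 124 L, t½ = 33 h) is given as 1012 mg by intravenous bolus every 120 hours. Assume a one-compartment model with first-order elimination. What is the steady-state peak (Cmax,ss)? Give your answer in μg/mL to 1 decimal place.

8.9 μg/mL

Over one 120-h interval, 120/33 ≈ 3.6364 half-lives elapse, leaving f ≈ 0.0804 of each dose.
At steady state, accumulation factor R = 1/(1 − e^(−kτ)) ≈ 1.0874.
Each bolus raises the concentration by D/Vd = 1012/124 ≈ 8.161 μg/mL.
Steady-state peak Cmax,ss = C₀·R ≈ 8.161 × 1.0874 ≈ 8.874 μg/mL.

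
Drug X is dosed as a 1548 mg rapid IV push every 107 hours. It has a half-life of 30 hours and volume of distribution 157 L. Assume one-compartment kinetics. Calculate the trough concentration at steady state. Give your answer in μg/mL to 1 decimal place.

0.9 μg/mL

Over one 107-h interval, 107/30 ≈ 3.5667 half-lives elapse, leaving f ≈ 0.0844 of each dose.
Each bolus raises the concentration by D/Vd = 1548/157 ≈ 9.860 μg/mL.
Steady-state trough Cmin,ss = C₀·f/(1−f) ≈ 9.860 × 0.0844/0.9156 ≈ 0.909 μg/mL.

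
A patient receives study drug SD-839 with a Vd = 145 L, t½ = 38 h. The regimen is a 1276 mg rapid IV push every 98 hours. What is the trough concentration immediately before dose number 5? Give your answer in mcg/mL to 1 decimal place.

1.8 mcg/mL

f = (1/2)^(τ/t½) = (1/2)^(98/38) ≈ 0.1674.
C₀ = D/Vd = 1276/145 ≈ 8.800 mcg/mL.
Before the 5th dose, 4 doses have been given. Superposition: Cmin = C₀·(f + f² + … + f^4).
≈ 8.800 × (0.1674 + 0.0280 + 0.0047 + 0.0008) ≈ 8.800 × 0.2009 ≈ 1.768 mcg/mL.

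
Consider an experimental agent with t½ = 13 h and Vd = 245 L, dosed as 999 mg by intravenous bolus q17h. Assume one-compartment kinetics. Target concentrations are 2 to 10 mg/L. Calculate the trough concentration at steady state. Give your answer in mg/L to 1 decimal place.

k = ln2/t½ = ln2/13 ≈ 0.053319 h⁻¹; fraction remaining f = e^(−kτ) = e^(−0.053319×17) ≈ 0.4040.
Single-dose peak C₀ = D/Vd = 999/245 ≈ 4.078 mg/L.
Steady-state trough Cmin,ss = C₀·f/(1−f) ≈ 4.078 × 0.4040/0.5960 ≈ 2.764 mg/L.
Trough 2.8 mg/L vs MEC 2 mg/L: adequate.

2.8 mg/L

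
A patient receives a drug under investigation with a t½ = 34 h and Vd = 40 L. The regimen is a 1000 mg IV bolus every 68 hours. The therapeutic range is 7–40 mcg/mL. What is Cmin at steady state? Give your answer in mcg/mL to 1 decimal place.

8.3 mcg/mL

The dosing interval is 2 half-lives, so f = 2^(−2) = 0.25.
At steady state, R = 1/(1 − 0.25) = 4/3.
Single-dose peak C₀ = D/Vd = 1000/40 = 25 mcg/mL.
Steady-state peak Cmax,ss = C₀·R = 25 × 4/3 ≈ 33.333 mcg/mL.
Steady-state trough Cmin,ss = Cmax,ss·f ≈ 33.333 × 0.25 ≈ 8.333 mcg/mL.
Trough 8.3 mcg/mL vs MEC 7 mcg/mL: adequate.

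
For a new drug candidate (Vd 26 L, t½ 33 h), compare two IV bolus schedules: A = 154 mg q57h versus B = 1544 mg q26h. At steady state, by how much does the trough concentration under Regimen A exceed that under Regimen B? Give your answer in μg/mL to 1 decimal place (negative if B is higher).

Regimen A: f = (1/2)^(57/33) ≈ 0.3020; Cmin,ss = (154/26)·f/(1−f) ≈ 2.563 μg/mL.
Regimen B: f = (1/2)^(26/33) ≈ 0.5792; Cmin,ss = (1544/26)·f/(1−f) ≈ 81.739 μg/mL.
Difference ≈ 2.563 − 81.739 ≈ -79.176 μg/mL.

-79.2 μg/mL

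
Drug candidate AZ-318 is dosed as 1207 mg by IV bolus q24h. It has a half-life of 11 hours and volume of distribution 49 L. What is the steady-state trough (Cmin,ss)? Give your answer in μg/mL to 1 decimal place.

7.0 μg/mL

Over one 24-h interval, 24/11 ≈ 2.1818 half-lives elapse, leaving f ≈ 0.2204 of each dose.
At steady state, accumulation factor R = 1/(1 − e^(−kτ)) ≈ 1.2827.
Single-dose peak C₀ = D/Vd = 1207/49 ≈ 24.633 μg/mL.
Cmax,ss = C₀/(1 − f) ≈ 24.633/0.7796 ≈ 31.597 μg/mL.
One interval later, Cmin,ss = Cmax,ss·e^(−kτ) ≈ 31.597 × 0.2204 ≈ 6.964 μg/mL.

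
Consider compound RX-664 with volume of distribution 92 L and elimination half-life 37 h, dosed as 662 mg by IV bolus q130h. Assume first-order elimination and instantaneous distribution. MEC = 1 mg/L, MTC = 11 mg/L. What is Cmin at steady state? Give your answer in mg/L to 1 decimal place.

0.7 mg/L

k = ln2/t½ = ln2/37 ≈ 0.018734 h⁻¹; fraction remaining f = e^(−kτ) = e^(−0.018734×130) ≈ 0.0876.
At steady state, accumulation factor R = 1/(1 − e^(−kτ)) ≈ 1.0960.
Each bolus raises the concentration by D/Vd = 662/92 ≈ 7.196 mg/L.
Steady-state peak Cmax,ss = C₀·R ≈ 7.196 × 1.0960 ≈ 7.887 mg/L.
Steady-state trough Cmin,ss = Cmax,ss·f ≈ 7.887 × 0.0876 ≈ 0.691 mg/L.
Trough 0.7 mg/L vs MEC 1 mg/L: subtherapeutic.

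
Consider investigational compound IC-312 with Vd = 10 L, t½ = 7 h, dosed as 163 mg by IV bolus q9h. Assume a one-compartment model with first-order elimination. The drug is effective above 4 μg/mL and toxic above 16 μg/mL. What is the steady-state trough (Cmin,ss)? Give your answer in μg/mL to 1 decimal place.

11.3 μg/mL

Over one 9-h interval, 9/7 ≈ 1.2857 half-lives elapse, leaving f ≈ 0.4102 of each dose.
Single-dose peak C₀ = D/Vd = 163/10 ≈ 16.300 μg/mL.
Steady-state trough Cmin,ss = C₀·f/(1−f) ≈ 16.300 × 0.4102/0.5898 ≈ 11.336 μg/mL.
Trough 11.3 μg/mL vs MEC 4 μg/mL: adequate.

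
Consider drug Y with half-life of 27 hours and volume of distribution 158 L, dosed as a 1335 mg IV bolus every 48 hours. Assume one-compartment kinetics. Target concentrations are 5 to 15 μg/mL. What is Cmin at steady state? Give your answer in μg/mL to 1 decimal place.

3.5 μg/mL

Over one 48-h interval, 48/27 ≈ 1.7778 half-lives elapse, leaving f ≈ 0.2916 of each dose.
At steady state, accumulation factor R = 1/(1 − e^(−kτ)) ≈ 1.4116.
Each bolus raises the concentration by D/Vd = 1335/158 ≈ 8.449 μg/mL.
Steady-state peak Cmax,ss = C₀·R ≈ 8.449 × 1.4116 ≈ 11.927 μg/mL.
One interval later, Cmin,ss = Cmax,ss·e^(−kτ) ≈ 11.927 × 0.2916 ≈ 3.478 μg/mL.
Trough 3.5 μg/mL vs MEC 5 μg/mL: subtherapeutic.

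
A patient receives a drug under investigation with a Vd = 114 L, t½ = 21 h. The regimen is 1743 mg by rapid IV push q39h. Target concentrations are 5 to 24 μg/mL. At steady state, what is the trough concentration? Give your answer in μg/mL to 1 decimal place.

k = ln2/t½ = ln2/21 ≈ 0.033007 h⁻¹; fraction remaining f = e^(−kτ) = e^(−0.033007×39) ≈ 0.2760.
Accumulation ratio R = 1/(1 − f) ≈ 1/0.7240 ≈ 1.3812.
Each bolus raises the concentration by D/Vd = 1743/114 ≈ 15.289 μg/mL.
Cmax,ss = C₀/(1 − f) ≈ 15.289/0.7240 ≈ 21.117 μg/mL.
Steady-state trough Cmin,ss = Cmax,ss·f ≈ 21.117 × 0.2760 ≈ 5.828 μg/mL.
Trough 5.8 μg/mL vs MEC 5 μg/mL: adequate.

5.8 μg/mL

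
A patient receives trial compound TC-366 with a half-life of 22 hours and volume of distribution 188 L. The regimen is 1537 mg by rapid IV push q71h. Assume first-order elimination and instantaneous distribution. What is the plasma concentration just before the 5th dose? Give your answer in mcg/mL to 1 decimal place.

f = (1/2)^(τ/t½) = (1/2)^(71/22) ≈ 0.1068.
C₀ = D/Vd = 1537/188 ≈ 8.176 mcg/mL.
Before the 5th dose, 4 doses have been given. Superposition: Cmin = C₀·(f + f² + … + f^4).
≈ 8.176 × (0.1068 + 0.0114 + 0.0012 + 0.0001) ≈ 8.176 × 0.1195 ≈ 0.977 mcg/mL.

1.0 mcg/mL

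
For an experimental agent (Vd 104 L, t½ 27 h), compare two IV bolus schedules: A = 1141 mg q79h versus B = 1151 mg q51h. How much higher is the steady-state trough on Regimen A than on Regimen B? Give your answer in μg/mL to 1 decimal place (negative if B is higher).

-2.4 μg/mL

Regimen A: f = (1/2)^(79/27) ≈ 0.1316; Cmin,ss = (1141/104)·f/(1−f) ≈ 1.663 μg/mL.
Regimen B: f = (1/2)^(51/27) ≈ 0.2700; Cmin,ss = (1151/104)·f/(1−f) ≈ 4.093 μg/mL.
Difference ≈ 1.663 − 4.093 ≈ -2.430 μg/mL.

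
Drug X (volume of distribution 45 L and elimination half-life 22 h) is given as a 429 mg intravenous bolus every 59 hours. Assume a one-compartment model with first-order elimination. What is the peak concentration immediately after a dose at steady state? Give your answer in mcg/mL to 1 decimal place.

k = ln2/t½ = ln2/22 ≈ 0.031507 h⁻¹; fraction remaining f = e^(−kτ) = e^(−0.031507×59) ≈ 0.1558.
Accumulation ratio R = 1/(1 − f) ≈ 1/0.8442 ≈ 1.1846.
Single-dose peak C₀ = D/Vd = 429/45 ≈ 9.533 mcg/mL.
Steady-state peak Cmax,ss = C₀·R ≈ 9.533 × 1.1846 ≈ 11.293 mcg/mL.

11.3 mcg/mL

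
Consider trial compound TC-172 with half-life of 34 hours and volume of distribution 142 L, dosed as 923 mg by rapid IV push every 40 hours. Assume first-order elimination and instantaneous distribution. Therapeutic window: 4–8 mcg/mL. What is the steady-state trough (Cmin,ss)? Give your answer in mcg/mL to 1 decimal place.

5.2 mcg/mL

τ/t½ = 40/34 ≈ 1.1765, so fraction remaining f = (1/2)^(40/34) ≈ 0.4424.
Single-dose peak C₀ = D/Vd = 923/142 ≈ 6.500 mcg/mL.
Steady-state trough Cmin,ss = C₀·f/(1−f) ≈ 6.500 × 0.4424/0.5576 ≈ 5.157 mcg/mL.
Trough 5.2 mcg/mL vs MEC 4 mcg/mL: adequate.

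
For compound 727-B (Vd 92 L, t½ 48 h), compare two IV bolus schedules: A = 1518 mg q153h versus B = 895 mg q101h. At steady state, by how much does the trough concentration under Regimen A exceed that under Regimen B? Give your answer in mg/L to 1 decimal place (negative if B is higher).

Regimen A: f = (1/2)^(153/48) ≈ 0.1098; Cmin,ss = (1518/92)·f/(1−f) ≈ 2.035 mg/L.
Regimen B: f = (1/2)^(101/48) ≈ 0.2326; Cmin,ss = (895/92)·f/(1−f) ≈ 2.949 mg/L.
Difference ≈ 2.035 − 2.949 ≈ -0.914 mg/L.

-0.9 mg/L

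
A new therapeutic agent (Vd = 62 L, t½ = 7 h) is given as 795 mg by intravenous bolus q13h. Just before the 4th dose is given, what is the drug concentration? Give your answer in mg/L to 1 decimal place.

f = (1/2)^(τ/t½) = (1/2)^(13/7) ≈ 0.2760.
C₀ = D/Vd = 795/62 ≈ 12.823 mg/L.
Before the 4th dose, 3 doses have been given. Superposition: Cmin = C₀·(f + f² + … + f^3).
≈ 12.823 × (0.2760 + 0.0762 + 0.0210) ≈ 12.823 × 0.3732 ≈ 4.786 mg/L.

4.8 mg/L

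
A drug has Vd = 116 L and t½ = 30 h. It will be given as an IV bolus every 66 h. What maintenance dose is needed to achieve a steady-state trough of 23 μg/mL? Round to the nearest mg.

τ/t½ = 66/30 ≈ 2.2, so f = (1/2)^(66/30) ≈ 0.217638.
Cmin,ss = (D/Vd)·f/(1−f), so D = Cmin,ss·Vd·(1−f)/f.
D = 23 × 116 × (1−f)/f ≈ 23 × 116 × 3.59479 ≈ 9590.90 mg.

9591 mg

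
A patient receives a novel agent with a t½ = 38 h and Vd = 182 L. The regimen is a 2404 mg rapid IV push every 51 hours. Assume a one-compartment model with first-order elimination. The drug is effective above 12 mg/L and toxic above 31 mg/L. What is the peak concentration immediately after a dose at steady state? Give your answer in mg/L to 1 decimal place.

21.8 mg/L

Over one 51-h interval, 51/38 ≈ 1.3421 half-lives elapse, leaving f ≈ 0.3944 of each dose.
Accumulation ratio R = 1/(1 − f) ≈ 1/0.6056 ≈ 1.6513.
Each bolus raises the concentration by D/Vd = 2404/182 ≈ 13.209 mg/L.
Steady-state peak Cmax,ss = C₀·R ≈ 13.209 × 1.6513 ≈ 21.812 mg/L.
Peak 21.8 mg/L vs MTC 31 mg/L: below toxic threshold.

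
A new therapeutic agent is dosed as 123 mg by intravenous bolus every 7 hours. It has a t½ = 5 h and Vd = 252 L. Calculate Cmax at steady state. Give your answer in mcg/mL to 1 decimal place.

τ/t½ = 7/5 ≈ 1.4, so fraction remaining f = (1/2)^(7/5) ≈ 0.3789.
Accumulation ratio R = 1/(1 − f) ≈ 1/0.6211 ≈ 1.6100.
Each bolus raises the concentration by D/Vd = 123/252 ≈ 0.488 mcg/mL.
Steady-state peak Cmax,ss = C₀·R ≈ 0.488 × 1.6100 ≈ 0.786 mcg/mL.

0.8 mcg/mL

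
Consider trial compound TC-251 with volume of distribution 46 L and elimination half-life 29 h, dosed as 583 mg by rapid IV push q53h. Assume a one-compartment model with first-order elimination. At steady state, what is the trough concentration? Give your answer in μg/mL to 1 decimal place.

5.0 μg/mL

k = ln2/t½ = ln2/29 ≈ 0.023902 h⁻¹; fraction remaining f = e^(−kτ) = e^(−0.023902×53) ≈ 0.2817.
Each bolus raises the concentration by D/Vd = 583/46 ≈ 12.674 μg/mL.
Steady-state trough Cmin,ss = C₀·f/(1−f) ≈ 12.674 × 0.2817/0.7183 ≈ 4.970 μg/mL.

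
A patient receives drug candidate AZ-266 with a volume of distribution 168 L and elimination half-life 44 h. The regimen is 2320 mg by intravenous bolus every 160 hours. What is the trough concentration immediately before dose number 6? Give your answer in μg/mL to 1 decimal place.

f = (1/2)^(τ/t½) = (1/2)^(160/44) ≈ 0.0804.
C₀ = D/Vd = 2320/168 ≈ 13.810 μg/mL.
Before the 6th dose, 5 doses have been given. Superposition: Cmin = C₀·(f + f² + … + f^5).
≈ 13.810 × (0.0804 + 0.0065 + 0.0005 + 0.0000 + 0.0000) ≈ 13.810 × 0.0874 ≈ 1.207 μg/mL.

1.2 μg/mL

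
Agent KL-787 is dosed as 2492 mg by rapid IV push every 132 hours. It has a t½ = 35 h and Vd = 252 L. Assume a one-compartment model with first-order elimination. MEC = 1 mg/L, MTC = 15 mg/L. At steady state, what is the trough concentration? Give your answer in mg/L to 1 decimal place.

Over one 132-h interval, 132/35 ≈ 3.7714 half-lives elapse, leaving f ≈ 0.0732 of each dose.
Accumulation ratio R = 1/(1 − f) ≈ 1/0.9268 ≈ 1.0790.
Each bolus raises the concentration by D/Vd = 2492/252 ≈ 9.889 mg/L.
Cmax,ss = C₀/(1 − f) ≈ 9.889/0.9268 ≈ 10.670 mg/L.
Steady-state trough Cmin,ss = Cmax,ss·f ≈ 10.670 × 0.0732 ≈ 0.781 mg/L.
Trough 0.8 mg/L vs MEC 1 mg/L: subtherapeutic.

0.8 mg/L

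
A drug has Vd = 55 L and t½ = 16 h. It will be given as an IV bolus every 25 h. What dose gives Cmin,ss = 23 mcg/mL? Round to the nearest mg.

τ/t½ = 25/16 ≈ 1.5625, so f = (1/2)^(25/16) ≈ 0.338564.
Cmin,ss = (D/Vd)·f/(1−f), so D = Cmin,ss·Vd·(1−f)/f.
D = 23 × 55 × (1−f)/f ≈ 23 × 55 × 1.95365 ≈ 2471.37 mg.

2471 mg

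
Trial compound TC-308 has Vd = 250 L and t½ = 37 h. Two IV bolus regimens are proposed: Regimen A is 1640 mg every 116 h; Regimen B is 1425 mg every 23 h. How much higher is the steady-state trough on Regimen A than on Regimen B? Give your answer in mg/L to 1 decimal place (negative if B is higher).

Regimen A: f = (1/2)^(116/37) ≈ 0.1138; Cmin,ss = (1640/250)·f/(1−f) ≈ 0.842 mg/L.
Regimen B: f = (1/2)^(23/37) ≈ 0.6499; Cmin,ss = (1425/250)·f/(1−f) ≈ 10.581 mg/L.
Difference ≈ 0.842 − 10.581 ≈ -9.739 mg/L.

-9.7 mg/L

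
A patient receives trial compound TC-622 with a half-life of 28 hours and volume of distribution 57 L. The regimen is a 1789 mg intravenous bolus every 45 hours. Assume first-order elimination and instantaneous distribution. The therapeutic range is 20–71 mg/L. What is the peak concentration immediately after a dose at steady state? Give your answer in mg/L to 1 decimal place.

τ/t½ = 45/28 ≈ 1.6071, so fraction remaining f = (1/2)^(45/28) ≈ 0.3282.
Accumulation ratio R = 1/(1 − f) ≈ 1/0.6718 ≈ 1.4885.
Single-dose peak C₀ = D/Vd = 1789/57 ≈ 31.386 mg/L.
Steady-state peak Cmax,ss = C₀·R ≈ 31.386 × 1.4885 ≈ 46.718 mg/L.
Peak 46.7 mg/L vs MTC 71 mg/L: below toxic threshold.

46.7 mg/L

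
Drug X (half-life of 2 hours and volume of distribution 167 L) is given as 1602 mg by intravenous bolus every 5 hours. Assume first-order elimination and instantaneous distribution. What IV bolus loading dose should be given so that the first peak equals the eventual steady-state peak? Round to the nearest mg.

1946 mg

f = (1/2)^(5/2) ≈ 0.176777; accumulation ratio R = 1/(1−f) ≈ 1.21474.
Loading dose to hit Cmax,ss on first dose: D_load = D_maint·R ≈ 1602 × 1.21474 ≈ 1946.01 mg.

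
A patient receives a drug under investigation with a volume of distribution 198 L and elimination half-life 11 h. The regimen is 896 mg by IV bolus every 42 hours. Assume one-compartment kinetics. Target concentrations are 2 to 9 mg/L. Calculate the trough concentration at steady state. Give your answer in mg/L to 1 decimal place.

0.3 mg/L

k = ln2/t½ = ln2/11 ≈ 0.063013 h⁻¹; fraction remaining f = e^(−kτ) = e^(−0.063013×42) ≈ 0.0709.
At steady state, accumulation factor R = 1/(1 − e^(−kτ)) ≈ 1.0763.
Each bolus raises the concentration by D/Vd = 896/198 ≈ 4.525 mg/L.
Cmax,ss = C₀/(1 − f) ≈ 4.525/0.9291 ≈ 4.870 mg/L.
Steady-state trough Cmin,ss = Cmax,ss·f ≈ 4.870 × 0.0709 ≈ 0.345 mg/L.
Trough 0.3 mg/L vs MEC 2 mg/L: subtherapeutic.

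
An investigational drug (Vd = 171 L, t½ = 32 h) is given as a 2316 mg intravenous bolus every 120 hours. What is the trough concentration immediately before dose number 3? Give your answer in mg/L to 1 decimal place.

f = (1/2)^(τ/t½) = (1/2)^(120/32) ≈ 0.0743.
C₀ = D/Vd = 2316/171 ≈ 13.544 mg/L.
Before the 3rd dose, 2 doses have been given. Superposition: Cmin = C₀·(f + f²).
≈ 13.544 × (0.0743 + 0.0055) ≈ 13.544 × 0.0798 ≈ 1.081 mg/L.

1.1 mg/L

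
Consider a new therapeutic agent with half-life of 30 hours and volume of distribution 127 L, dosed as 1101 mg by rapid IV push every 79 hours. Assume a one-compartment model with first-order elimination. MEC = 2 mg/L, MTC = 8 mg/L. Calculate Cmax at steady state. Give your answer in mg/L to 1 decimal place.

10.3 mg/L

Over one 79-h interval, 79/30 ≈ 2.6333 half-lives elapse, leaving f ≈ 0.1612 of each dose.
At steady state, accumulation factor R = 1/(1 − e^(−kτ)) ≈ 1.1922.
Single-dose peak C₀ = D/Vd = 1101/127 ≈ 8.669 mg/L.
Steady-state peak Cmax,ss = C₀·R ≈ 8.669 × 1.1922 ≈ 10.335 mg/L.
Peak 10.3 mg/L vs MTC 8 mg/L: exceeds toxic threshold.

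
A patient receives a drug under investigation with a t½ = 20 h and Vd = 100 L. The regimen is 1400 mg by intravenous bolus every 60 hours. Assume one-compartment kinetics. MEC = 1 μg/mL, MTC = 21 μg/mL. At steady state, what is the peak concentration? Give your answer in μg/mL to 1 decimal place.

τ = 60 h = 3 half-lives, so f = (1/2)^3 = 0.125.
At steady state, R = 1/(1 − 0.125) = 8/7.
Single-dose peak C₀ = D/Vd = 1400/100 = 14 μg/mL.
Steady-state peak Cmax,ss = C₀·R = 14 × 8/7 ≈ 16.000 μg/mL.
Peak 16.0 μg/mL vs MTC 21 μg/mL: below toxic threshold.

16.0 μg/mL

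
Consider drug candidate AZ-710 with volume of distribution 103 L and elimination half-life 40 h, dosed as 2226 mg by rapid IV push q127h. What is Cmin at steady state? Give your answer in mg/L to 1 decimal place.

2.7 mg/L

Over one 127-h interval, 127/40 ≈ 3.175 half-lives elapse, leaving f ≈ 0.1107 of each dose.
Each bolus raises the concentration by D/Vd = 2226/103 ≈ 21.612 mg/L.
Steady-state trough Cmin,ss = C₀·f/(1−f) ≈ 21.612 × 0.1107/0.8893 ≈ 2.690 mg/L.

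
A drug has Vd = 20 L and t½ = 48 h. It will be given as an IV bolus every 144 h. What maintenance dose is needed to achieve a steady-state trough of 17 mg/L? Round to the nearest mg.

2380 mg

τ/t½ = 144/48 ≈ 3, so f = (1/2)^(144/48) ≈ 0.125000.
Cmin,ss = (D/Vd)·f/(1−f), so D = Cmin,ss·Vd·(1−f)/f.
D = 17 × 20 × (1−f)/f ≈ 17 × 20 × 7.00000 ≈ 2380.00 mg.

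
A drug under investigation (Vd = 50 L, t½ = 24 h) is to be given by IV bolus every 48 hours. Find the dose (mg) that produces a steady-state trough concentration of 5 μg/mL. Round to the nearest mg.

τ/t½ = 48/24 ≈ 2, so f = (1/2)^(48/24) ≈ 0.250000.
Cmin,ss = (D/Vd)·f/(1−f), so D = Cmin,ss·Vd·(1−f)/f.
D = 5 × 50 × (1−f)/f ≈ 5 × 50 × 3.00000 ≈ 750.00 mg.

750 mg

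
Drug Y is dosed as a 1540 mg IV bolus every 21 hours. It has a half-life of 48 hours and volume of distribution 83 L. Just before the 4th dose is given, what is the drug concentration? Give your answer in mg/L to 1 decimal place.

f = (1/2)^(τ/t½) = (1/2)^(21/48) ≈ 0.7384.
C₀ = D/Vd = 1540/83 ≈ 18.554 mg/L.
Before the 4th dose, 3 doses have been given. Superposition: Cmin = C₀·(f + f² + … + f^3).
≈ 18.554 × (0.7384 + 0.5452 + 0.4026) ≈ 18.554 × 1.6862 ≈ 31.286 mg/L.

31.3 mg/L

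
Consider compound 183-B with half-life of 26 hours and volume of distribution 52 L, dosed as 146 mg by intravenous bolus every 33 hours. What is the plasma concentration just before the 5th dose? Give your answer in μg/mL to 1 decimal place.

1.9 μg/mL

f = (1/2)^(τ/t½) = (1/2)^(33/26) ≈ 0.4149.
C₀ = D/Vd = 146/52 ≈ 2.808 μg/mL.
Before the 5th dose, 4 doses have been given. Superposition: Cmin = C₀·(f + f² + … + f^4).
≈ 2.808 × (0.4149 + 0.1721 + 0.0714 + 0.0296) ≈ 2.808 × 0.6880 ≈ 1.932 μg/mL.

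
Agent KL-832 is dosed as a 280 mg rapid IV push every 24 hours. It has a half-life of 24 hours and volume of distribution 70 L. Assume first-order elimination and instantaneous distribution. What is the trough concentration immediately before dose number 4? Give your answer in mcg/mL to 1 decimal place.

f = (1/2)^(τ/t½) = (1/2)^(24/24) ≈ 0.5000.
C₀ = D/Vd = 280/70 ≈ 4.000 mcg/mL.
Before the 4th dose, 3 doses have been given. Superposition: Cmin = C₀·(f + f² + … + f^3).
≈ 4.000 × (0.5000 + 0.2500 + 0.1250) ≈ 4.000 × 0.8750 ≈ 3.500 mcg/mL.

3.5 mcg/mL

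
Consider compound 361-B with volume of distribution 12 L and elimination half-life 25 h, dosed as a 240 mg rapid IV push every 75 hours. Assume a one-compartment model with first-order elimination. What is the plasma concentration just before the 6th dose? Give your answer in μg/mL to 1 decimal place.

f = (1/2)^(τ/t½) = (1/2)^(75/25) ≈ 0.1250.
C₀ = D/Vd = 240/12 ≈ 20.000 μg/mL.
Before the 6th dose, 5 doses have been given. Superposition: Cmin = C₀·(f + f² + … + f^5).
≈ 20.000 × (0.1250 + 0.0156 + 0.0020 + 0.0002 + 0.0000) ≈ 20.000 × 0.1428 ≈ 2.856 μg/mL.

2.9 μg/mL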